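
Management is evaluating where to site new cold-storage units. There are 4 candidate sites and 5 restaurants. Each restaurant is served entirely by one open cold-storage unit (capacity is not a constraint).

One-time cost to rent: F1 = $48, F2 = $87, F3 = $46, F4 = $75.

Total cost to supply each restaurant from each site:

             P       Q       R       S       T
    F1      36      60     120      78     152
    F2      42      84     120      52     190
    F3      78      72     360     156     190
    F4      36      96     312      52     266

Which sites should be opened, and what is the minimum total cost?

For any fixed open set, each restaurant goes to its cheapest open site; total = fixed + service.
{F1}: P→F1 36, Q→F1 60, R→F1 120, S→F1 78, T→F1 152. Service 446; fixed 48; total 494.
{F1, F3}: service 446 + fixed 94 = 540
{F1, F4}: P→F1 36, Q→F1 60, R→F1 120, S→F4 52, T→F1 152. Service 420; fixed 123; total 543.
{F1, F2, F3, F4}: service 420 + fixed 256 = 676
(All 15 nonempty subsets were checked; F1 only is lowest.)

Open F1 only; minimum total cost 494.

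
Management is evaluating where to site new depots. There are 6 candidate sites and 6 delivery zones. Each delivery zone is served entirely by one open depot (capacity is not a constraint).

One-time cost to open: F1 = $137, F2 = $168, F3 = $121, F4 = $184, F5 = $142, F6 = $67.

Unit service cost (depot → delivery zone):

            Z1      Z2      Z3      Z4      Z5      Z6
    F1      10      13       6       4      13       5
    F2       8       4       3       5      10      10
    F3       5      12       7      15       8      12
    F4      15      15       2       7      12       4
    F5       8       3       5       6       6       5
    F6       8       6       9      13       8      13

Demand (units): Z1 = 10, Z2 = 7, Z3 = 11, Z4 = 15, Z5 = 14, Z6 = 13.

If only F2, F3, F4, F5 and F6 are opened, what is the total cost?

Total cost: 986

Each delivery zone is assigned to its cheapest site among the open ones.
{F2, F3, F4, F5, F6}: Z1→F3 5·10=50, Z2→F5 3·7=21, Z3→F4 2·11=22, Z4→F2 5·15=75, Z5→F5 6·14=84, Z6→F4 4·13=52. Service 304; fixed 682; total 986.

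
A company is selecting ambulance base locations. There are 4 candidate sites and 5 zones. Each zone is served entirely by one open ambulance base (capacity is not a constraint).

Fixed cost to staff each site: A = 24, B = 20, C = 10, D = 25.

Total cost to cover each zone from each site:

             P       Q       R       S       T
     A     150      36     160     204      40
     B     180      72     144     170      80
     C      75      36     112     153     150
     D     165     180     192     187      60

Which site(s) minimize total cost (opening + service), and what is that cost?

For any fixed open set, each zone goes to its cheapest open site; total = fixed + service.
{A, C}: P→C 75, Q→A 36, R→C 112, S→C 153, T→A 40. Service 416; fixed 34; total 450.
{A, B, C}: P→C 75, Q→A 36, R→C 112, S→C 153, T→A 40. Service 416; fixed 54; total 470.
{C, D}: service 436 + fixed 35 = 471
{A, B, C, D}: service 416 + fixed 79 = 495
No other subset beats 450.

Open A and C; minimum total cost 450.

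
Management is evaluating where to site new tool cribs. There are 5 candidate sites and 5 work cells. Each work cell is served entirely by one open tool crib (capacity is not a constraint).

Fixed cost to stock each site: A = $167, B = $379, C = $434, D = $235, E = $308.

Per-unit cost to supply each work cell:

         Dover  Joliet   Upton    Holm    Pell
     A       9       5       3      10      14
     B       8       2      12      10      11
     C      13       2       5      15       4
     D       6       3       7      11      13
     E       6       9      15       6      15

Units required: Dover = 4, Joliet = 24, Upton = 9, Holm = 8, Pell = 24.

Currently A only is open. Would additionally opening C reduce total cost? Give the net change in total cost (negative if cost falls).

Current service cost with {A}: 599.
Adding C: each work cell re-picks its cheapest; new service cost 287, saving 312.
Extra fixed cost: 434. Net change = 434 − 312 = 122.
(Totals: 766 → 888.)

No — net change +122 (cost rises by 122).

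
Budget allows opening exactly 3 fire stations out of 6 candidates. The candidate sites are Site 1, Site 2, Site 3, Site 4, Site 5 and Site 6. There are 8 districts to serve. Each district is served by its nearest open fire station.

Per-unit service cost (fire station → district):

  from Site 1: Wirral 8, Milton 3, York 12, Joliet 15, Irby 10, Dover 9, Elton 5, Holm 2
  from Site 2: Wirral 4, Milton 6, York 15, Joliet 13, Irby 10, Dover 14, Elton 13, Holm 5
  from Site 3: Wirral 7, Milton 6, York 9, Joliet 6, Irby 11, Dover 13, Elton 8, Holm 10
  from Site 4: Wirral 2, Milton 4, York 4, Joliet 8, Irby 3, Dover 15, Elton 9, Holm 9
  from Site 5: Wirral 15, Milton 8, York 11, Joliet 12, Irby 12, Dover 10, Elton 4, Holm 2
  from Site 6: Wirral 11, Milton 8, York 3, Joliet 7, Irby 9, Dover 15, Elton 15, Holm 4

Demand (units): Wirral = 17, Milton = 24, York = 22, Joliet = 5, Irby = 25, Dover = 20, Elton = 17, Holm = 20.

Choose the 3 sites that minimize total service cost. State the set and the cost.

With exactly 3 open, each district uses its cheapest among the chosen.
{Site 1, Site 4, Site 6}: Wirral→Site 4 2·17=34, Milton→Site 1 3·24=72, York→Site 6 3·22=66, Joliet→Site 6 7·5=35, Irby→Site 4 3·25=75, Dover→Site 1 9·20=180, Elton→Site 1 5·17=85, Holm→Site 1 2·20=40. Service cost 587.
{Site 1, Site 4, Site 5}: service cost 597
{Site 1, Site 3, Site 4}: service cost 604
Among all 20 size-3 choices, {Site 1, Site 4, Site 6} is lowest.

Choose Site 1, Site 4 and Site 6; total service cost 587.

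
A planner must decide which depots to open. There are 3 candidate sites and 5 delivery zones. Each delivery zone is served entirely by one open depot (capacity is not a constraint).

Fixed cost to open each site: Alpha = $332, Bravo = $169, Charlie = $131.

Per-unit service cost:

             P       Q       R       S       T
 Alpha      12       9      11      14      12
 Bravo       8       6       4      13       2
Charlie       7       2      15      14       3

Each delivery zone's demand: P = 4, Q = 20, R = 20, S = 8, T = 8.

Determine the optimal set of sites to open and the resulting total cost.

For any fixed open set, each delivery zone goes to its cheapest open site; total = fixed + service.
{Bravo}: P→Bravo 8·4=32, Q→Bravo 6·20=120, R→Bravo 4·20=80, S→Bravo 13·8=104, T→Bravo 2·8=16. Service 352; fixed 169; total 521.
{Bravo, Charlie}: service 268 + fixed 300 = 568
{Charlie}: service 504 + fixed 131 = 635
{Alpha, Bravo, Charlie}: service 268 + fixed 632 = 900
(All 7 nonempty subsets were checked; Bravo only is lowest.)

Open Bravo only; minimum total cost 521.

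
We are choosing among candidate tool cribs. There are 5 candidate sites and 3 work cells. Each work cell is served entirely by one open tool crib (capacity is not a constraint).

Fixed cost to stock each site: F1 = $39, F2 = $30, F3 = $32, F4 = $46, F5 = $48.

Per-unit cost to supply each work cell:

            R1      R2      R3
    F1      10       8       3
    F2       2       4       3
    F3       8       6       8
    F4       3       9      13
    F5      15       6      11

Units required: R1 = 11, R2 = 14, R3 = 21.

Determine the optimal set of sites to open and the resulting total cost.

For any fixed open set, each work cell goes to its cheapest open site; total = fixed + service.
{F2}: R1→F2 2·11=22, R2→F2 4·14=56, R3→F2 3·21=63. Service 141; fixed 30; total 171.
{F2, F3}: service 141 + fixed 62 = 203
{F1, F2}: service 141 + fixed 69 = 210
{F1, F2, F3, F4, F5}: service 141 + fixed 195 = 336
No other subset beats 171.

Open F2 only; minimum total cost 171.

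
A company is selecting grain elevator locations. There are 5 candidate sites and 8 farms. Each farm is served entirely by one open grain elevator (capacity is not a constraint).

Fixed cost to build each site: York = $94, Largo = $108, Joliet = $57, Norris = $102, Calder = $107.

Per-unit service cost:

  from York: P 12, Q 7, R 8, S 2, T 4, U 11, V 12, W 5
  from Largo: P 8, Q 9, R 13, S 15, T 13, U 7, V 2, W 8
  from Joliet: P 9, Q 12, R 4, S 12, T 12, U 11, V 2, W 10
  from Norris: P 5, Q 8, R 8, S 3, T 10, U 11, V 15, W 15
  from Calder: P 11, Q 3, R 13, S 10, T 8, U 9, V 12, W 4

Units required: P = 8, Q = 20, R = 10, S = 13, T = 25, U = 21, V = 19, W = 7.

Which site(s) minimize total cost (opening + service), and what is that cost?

Open York, Joliet and Calder; minimum total cost 811.

For any fixed open set, each farm goes to its cheapest open site; total = fixed + service.
{York, Joliet, Calder}: P→Joliet 9·8=72, Q→Calder 3·20=60, R→Joliet 4·10=40, S→York 2·13=26, T→York 4·25=100, U→Calder 9·21=189, V→Joliet 2·19=38, W→Calder 4·7=28. Service 553; fixed 258; total 811.
{York, Largo}: P→Largo 8·8=64, Q→York 7·20=140, R→York 8·10=80, S→York 2·13=26, T→York 4·25=100, U→Largo 7·21=147, V→Largo 2·19=38, W→York 5·7=35. Service 630; fixed 202; total 832.
{York, Joliet}: service 682 + fixed 151 = 833
{York, Largo, Joliet, Norris, Calder}: service 479 + fixed 468 = 947
No other subset beats 811.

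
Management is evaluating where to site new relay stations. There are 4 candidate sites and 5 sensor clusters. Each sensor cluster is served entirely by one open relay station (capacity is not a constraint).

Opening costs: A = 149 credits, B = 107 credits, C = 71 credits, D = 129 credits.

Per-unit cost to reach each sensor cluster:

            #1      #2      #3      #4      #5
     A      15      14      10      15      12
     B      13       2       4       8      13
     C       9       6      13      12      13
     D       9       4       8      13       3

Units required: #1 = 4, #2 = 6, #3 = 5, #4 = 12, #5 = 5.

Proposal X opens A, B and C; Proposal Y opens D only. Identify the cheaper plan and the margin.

Proposal X: {A, B, C}: #1→C 9·4=36, #2→B 2·6=12, #3→B 4·5=20, #4→B 8·12=96, #5→A 12·5=60. Service 224; fixed 327; total 551.
Proposal Y: {D}: #1→D 9·4=36, #2→D 4·6=24, #3→D 8·5=40, #4→D 13·12=156, #5→D 3·5=15. Service 271; fixed 129; total 400.
Difference: |551 − 400| = 151.

Proposal Y is cheaper by 151.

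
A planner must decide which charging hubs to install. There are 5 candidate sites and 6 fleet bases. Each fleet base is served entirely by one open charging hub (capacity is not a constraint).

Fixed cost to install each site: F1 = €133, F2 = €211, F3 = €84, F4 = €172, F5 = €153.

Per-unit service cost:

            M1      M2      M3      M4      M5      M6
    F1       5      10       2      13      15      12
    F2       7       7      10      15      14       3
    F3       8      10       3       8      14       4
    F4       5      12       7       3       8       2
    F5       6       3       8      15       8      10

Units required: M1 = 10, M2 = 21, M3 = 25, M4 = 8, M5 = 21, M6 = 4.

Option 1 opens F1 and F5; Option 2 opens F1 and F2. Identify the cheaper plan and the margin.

Option 1: {F1, F5}: M1→F1 5·10=50, M2→F5 3·21=63, M3→F1 2·25=50, M4→F1 13·8=104, M5→F5 8·21=168, M6→F5 10·4=40. Service 475; fixed 286; total 761.
Option 2: {F1, F2}: M1→F1 5·10=50, M2→F2 7·21=147, M3→F1 2·25=50, M4→F1 13·8=104, M5→F2 14·21=294, M6→F2 3·4=12. Service 657; fixed 344; total 1001.
Difference: |761 − 1001| = 240.

Option 1 is cheaper by 240.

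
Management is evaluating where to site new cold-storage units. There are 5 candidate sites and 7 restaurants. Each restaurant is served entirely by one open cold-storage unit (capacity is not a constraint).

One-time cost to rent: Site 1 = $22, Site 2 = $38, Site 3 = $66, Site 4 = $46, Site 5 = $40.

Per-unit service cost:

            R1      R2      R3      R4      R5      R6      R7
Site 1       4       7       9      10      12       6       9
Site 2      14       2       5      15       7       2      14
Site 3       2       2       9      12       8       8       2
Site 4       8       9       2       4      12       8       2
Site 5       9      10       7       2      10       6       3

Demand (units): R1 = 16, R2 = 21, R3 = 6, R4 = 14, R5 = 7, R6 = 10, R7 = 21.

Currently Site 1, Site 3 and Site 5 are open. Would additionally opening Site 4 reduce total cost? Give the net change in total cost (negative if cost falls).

Current service cost with {Site 1, Site 3, Site 5}: 302.
Adding Site 4: each restaurant re-picks its cheapest; new service cost 272, saving 30.
Extra fixed cost: 46. Net change = 46 − 30 = 16.
(Totals: 430 → 446.)

No — net change +16 (cost rises by 16).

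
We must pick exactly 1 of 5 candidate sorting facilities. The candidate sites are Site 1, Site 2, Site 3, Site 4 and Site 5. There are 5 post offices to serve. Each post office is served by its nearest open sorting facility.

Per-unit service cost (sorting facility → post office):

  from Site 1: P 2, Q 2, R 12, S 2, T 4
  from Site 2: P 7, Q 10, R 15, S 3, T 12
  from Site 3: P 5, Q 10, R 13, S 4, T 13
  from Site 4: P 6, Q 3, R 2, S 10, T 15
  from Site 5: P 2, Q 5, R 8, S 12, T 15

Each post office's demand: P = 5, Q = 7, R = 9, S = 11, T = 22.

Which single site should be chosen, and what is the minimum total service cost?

With exactly 1 open, each post office uses its cheapest among the chosen.
{Site 1}: P→Site 1 2·5=10, Q→Site 1 2·7=14, R→Site 1 12·9=108, S→Site 1 2·11=22, T→Site 1 4·22=88. Service cost 242.
{Site 4}: service cost 509
{Site 2}: service cost 537
Among all 5 size-1 choices, {Site 1} is lowest.

Choose Site 1 only; total service cost 242.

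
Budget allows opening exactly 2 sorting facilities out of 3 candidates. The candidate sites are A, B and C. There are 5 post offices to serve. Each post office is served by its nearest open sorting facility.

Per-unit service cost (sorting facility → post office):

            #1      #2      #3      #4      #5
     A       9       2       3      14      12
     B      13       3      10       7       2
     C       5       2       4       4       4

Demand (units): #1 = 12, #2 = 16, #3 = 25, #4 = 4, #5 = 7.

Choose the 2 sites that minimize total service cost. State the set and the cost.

With exactly 2 open, each post office uses its cheapest among the chosen.
{A, C}: #1→C 5·12=60, #2→A 2·16=32, #3→A 3·25=75, #4→C 4·4=16, #5→C 4·7=28. Service cost 211.
{B, C}: service cost 222
{A, B}: service cost 257
Among all 3 size-2 choices, {A, C} is lowest.

Choose A and C; total service cost 211.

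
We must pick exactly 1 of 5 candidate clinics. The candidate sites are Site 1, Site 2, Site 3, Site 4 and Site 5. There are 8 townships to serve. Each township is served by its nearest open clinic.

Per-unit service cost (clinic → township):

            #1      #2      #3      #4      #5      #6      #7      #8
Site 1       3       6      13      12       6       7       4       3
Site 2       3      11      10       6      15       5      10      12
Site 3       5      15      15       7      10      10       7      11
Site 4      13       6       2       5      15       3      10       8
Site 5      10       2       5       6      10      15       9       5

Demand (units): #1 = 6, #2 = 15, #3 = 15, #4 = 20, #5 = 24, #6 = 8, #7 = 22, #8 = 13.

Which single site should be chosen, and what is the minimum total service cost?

Choose Site 1 only; total service cost 870.

With exactly 1 open, each township uses its cheapest among the chosen.
{Site 1}: #1→Site 1 3·6=18, #2→Site 1 6·15=90, #3→Site 1 13·15=195, #4→Site 1 12·20=240, #5→Site 1 6·24=144, #6→Site 1 7·8=56, #7→Site 1 4·22=88, #8→Site 1 3·13=39. Service cost 870.
{Site 5}: service cost 908
{Site 4}: service cost 1006
Among all 5 size-1 choices, {Site 1} is lowest.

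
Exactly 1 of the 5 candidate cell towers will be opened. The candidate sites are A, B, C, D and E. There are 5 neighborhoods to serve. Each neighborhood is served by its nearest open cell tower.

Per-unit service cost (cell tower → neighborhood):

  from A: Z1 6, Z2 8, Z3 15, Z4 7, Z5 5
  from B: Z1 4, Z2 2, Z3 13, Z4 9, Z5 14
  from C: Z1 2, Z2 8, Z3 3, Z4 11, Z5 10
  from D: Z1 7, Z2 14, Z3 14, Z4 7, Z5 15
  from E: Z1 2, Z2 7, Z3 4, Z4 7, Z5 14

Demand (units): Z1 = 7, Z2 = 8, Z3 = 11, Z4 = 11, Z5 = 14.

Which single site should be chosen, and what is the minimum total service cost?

With exactly 1 open, each neighborhood uses its cheapest among the chosen.
{C}: Z1→C 2·7=14, Z2→C 8·8=64, Z3→C 3·11=33, Z4→C 11·11=121, Z5→C 10·14=140. Service cost 372.
{E}: service cost 387
{A}: service cost 418
Among all 5 size-1 choices, {C} is lowest.

Choose C only; total service cost 372.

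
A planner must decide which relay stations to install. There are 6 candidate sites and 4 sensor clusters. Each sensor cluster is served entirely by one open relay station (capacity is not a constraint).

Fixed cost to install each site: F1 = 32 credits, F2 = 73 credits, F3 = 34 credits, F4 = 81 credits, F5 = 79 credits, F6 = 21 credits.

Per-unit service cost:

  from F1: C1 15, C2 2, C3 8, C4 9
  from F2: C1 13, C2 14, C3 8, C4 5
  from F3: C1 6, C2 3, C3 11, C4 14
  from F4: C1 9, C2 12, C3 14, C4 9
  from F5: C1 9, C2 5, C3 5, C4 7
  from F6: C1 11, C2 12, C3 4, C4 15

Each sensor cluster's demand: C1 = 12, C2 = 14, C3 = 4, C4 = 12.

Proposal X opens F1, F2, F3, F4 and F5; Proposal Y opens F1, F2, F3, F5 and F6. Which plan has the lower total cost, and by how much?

Proposal X: {F1, F2, F3, F4, F5}: C1→F3 6·12=72, C2→F1 2·14=28, C3→F5 5·4=20, C4→F2 5·12=60. Service 180; fixed 299; total 479.
Proposal Y: {F1, F2, F3, F5, F6}: C1→F3 6·12=72, C2→F1 2·14=28, C3→F6 4·4=16, C4→F2 5·12=60. Service 176; fixed 239; total 415.
Difference: |479 − 415| = 64.

Proposal Y is cheaper by 64.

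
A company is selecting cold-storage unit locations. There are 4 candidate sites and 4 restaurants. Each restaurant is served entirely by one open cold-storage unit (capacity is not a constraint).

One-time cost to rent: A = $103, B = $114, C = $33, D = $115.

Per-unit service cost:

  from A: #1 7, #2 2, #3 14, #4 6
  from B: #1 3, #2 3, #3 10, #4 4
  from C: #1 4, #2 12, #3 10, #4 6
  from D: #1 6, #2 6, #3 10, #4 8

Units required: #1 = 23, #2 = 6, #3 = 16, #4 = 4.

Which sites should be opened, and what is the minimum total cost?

Open B only; minimum total cost 377.

For any fixed open set, each restaurant goes to its cheapest open site; total = fixed + service.
{B}: #1→B 3·23=69, #2→B 3·6=18, #3→B 10·16=160, #4→B 4·4=16. Service 263; fixed 114; total 377.
{C}: service 348 + fixed 33 = 381
{B, C}: service 263 + fixed 147 = 410
{A, B, C, D}: service 257 + fixed 365 = 622
(All 15 nonempty subsets were checked; B only is lowest.)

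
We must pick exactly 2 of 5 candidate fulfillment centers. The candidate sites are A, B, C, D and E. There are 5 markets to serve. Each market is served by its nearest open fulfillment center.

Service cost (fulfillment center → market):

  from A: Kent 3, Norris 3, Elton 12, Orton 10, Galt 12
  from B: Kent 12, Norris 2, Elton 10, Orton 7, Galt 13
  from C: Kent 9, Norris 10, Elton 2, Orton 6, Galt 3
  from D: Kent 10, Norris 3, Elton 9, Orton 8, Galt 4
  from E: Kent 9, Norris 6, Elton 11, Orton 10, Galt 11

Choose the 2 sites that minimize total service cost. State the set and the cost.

Choose A and C; total service cost 17.

With exactly 2 open, each market uses its cheapest among the chosen.
{A, C}: Kent→A 3, Norris→A 3, Elton→C 2, Orton→C 6, Galt→C 3. Service cost 17.
{B, C}: service cost 22
{C, D}: service cost 23
Among all 10 size-2 choices, {A, C} is lowest.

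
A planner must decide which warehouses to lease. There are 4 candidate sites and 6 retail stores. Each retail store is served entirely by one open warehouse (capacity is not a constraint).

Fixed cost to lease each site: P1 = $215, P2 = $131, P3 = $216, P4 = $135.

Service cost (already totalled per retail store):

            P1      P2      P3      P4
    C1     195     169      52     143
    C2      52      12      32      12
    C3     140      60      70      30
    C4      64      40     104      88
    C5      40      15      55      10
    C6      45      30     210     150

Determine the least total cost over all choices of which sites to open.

For any fixed open set, each retail store goes to its cheapest open site; total = fixed + service.
{P2}: C1→P2 169, C2→P2 12, C3→P2 60, C4→P2 40, C5→P2 15, C6→P2 30. Service 326; fixed 131; total 457.
{P2, P4}: service 265 + fixed 266 = 531
{P2, P3}: service 209 + fixed 347 = 556
{P1, P2, P3, P4}: service 174 + fixed 697 = 871
No other subset beats 457.

Minimum total cost: 457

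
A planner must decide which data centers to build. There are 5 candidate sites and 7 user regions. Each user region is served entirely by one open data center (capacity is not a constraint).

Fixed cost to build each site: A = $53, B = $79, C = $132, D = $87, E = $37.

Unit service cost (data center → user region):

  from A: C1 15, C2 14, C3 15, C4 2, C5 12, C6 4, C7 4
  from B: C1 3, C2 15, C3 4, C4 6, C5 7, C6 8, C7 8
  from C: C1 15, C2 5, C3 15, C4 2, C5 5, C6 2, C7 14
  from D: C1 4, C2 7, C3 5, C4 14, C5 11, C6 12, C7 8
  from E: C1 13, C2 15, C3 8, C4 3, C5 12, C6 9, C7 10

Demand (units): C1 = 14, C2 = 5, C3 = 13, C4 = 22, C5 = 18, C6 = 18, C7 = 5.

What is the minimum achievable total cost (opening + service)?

Minimum total cost: 540

For any fixed open set, each user region goes to its cheapest open site; total = fixed + service.
{B, C}: C1→B 3·14=42, C2→C 5·5=25, C3→B 4·13=52, C4→C 2·22=44, C5→C 5·18=90, C6→C 2·18=36, C7→B 8·5=40. Service 329; fixed 211; total 540.
{A, B}: C1→B 3·14=42, C2→A 14·5=70, C3→B 4·13=52, C4→A 2·22=44, C5→B 7·18=126, C6→A 4·18=72, C7→A 4·5=20. Service 426; fixed 132; total 558.
{A, B, C}: service 309 + fixed 264 = 573
{A, B, C, D, E}: C1→B 3·14=42, C2→C 5·5=25, C3→B 4·13=52, C4→A 2·22=44, C5→C 5·18=90, C6→C 2·18=36, C7→A 4·5=20. Service 309; fixed 388; total 697.
No other subset beats 540.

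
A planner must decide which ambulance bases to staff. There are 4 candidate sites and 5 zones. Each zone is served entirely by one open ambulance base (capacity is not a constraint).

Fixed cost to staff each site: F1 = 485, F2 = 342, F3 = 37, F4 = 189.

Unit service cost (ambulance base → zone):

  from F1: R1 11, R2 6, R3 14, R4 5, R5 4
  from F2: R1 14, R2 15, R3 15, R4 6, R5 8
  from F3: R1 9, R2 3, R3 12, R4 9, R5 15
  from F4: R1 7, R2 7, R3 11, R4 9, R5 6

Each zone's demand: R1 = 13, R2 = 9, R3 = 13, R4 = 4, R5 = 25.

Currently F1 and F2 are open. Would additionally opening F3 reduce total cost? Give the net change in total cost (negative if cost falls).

Yes — net change −42 (cost falls by 42).

Current service cost with {F1, F2}: 499.
Adding F3: each zone re-picks its cheapest; new service cost 420, saving 79.
Extra fixed cost: 37. Net change = 37 − 79 = -42.
(Totals: 1326 → 1284.)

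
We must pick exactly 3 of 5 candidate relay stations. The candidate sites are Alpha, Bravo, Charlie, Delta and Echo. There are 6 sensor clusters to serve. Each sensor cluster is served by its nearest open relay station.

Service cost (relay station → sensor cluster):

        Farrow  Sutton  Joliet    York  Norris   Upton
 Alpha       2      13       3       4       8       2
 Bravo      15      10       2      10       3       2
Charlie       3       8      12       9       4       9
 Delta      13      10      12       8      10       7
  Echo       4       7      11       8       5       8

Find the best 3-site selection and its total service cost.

Choose Alpha, Bravo and Echo; total service cost 20.

With exactly 3 open, each sensor cluster uses its cheapest among the chosen.
{Alpha, Bravo, Echo}: Farrow→Alpha 2, Sutton→Echo 7, Joliet→Bravo 2, York→Alpha 4, Norris→Bravo 3, Upton→Alpha 2. Service cost 20.
{Alpha, Bravo, Charlie}: service cost 21
{Alpha, Charlie, Echo}: service cost 22
Among all 10 size-3 choices, {Alpha, Bravo, Echo} is lowest.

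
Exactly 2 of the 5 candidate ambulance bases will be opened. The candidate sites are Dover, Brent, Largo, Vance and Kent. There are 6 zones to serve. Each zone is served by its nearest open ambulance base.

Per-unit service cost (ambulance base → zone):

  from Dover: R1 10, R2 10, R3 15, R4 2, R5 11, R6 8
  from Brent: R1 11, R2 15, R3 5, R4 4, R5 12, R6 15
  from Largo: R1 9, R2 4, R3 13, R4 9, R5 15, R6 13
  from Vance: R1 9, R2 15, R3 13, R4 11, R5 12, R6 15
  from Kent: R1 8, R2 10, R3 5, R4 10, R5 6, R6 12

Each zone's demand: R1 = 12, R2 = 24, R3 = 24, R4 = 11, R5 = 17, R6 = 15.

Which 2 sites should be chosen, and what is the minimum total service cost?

With exactly 2 open, each zone uses its cheapest among the chosen.
{Largo, Kent}: R1→Kent 8·12=96, R2→Largo 4·24=96, R3→Kent 5·24=120, R4→Largo 9·11=99, R5→Kent 6·17=102, R6→Kent 12·15=180. Service cost 693.
{Dover, Kent}: service cost 700
{Brent, Largo}: service cost 767
Among all 10 size-2 choices, {Largo, Kent} is lowest.

Choose Largo and Kent; total service cost 693.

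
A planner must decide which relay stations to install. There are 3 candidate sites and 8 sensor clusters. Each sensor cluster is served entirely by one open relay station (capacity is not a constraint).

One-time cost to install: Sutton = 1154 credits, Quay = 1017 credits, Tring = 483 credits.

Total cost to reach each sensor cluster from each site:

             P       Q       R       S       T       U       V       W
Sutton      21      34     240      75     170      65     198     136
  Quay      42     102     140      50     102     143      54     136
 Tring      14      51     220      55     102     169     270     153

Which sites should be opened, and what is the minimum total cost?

Open Tring only; minimum total cost 1517.

For any fixed open set, each sensor cluster goes to its cheapest open site; total = fixed + service.
{Tring}: P→Tring 14, Q→Tring 51, R→Tring 220, S→Tring 55, T→Tring 102, U→Tring 169, V→Tring 270, W→Tring 153. Service 1034; fixed 483; total 1517.
{Quay}: P→Quay 42, Q→Quay 102, R→Quay 140, S→Quay 50, T→Quay 102, U→Quay 143, V→Quay 54, W→Quay 136. Service 769; fixed 1017; total 1786.
{Sutton}: P→Sutton 21, Q→Sutton 34, R→Sutton 240, S→Sutton 75, T→Sutton 170, U→Sutton 65, V→Sutton 198, W→Sutton 136. Service 939; fixed 1154; total 2093.
{Sutton, Quay, Tring}: P→Tring 14, Q→Sutton 34, R→Quay 140, S→Quay 50, T→Quay 102, U→Sutton 65, V→Quay 54, W→Sutton 136. Service 595; fixed 2654; total 3249.
No other subset beats 1517.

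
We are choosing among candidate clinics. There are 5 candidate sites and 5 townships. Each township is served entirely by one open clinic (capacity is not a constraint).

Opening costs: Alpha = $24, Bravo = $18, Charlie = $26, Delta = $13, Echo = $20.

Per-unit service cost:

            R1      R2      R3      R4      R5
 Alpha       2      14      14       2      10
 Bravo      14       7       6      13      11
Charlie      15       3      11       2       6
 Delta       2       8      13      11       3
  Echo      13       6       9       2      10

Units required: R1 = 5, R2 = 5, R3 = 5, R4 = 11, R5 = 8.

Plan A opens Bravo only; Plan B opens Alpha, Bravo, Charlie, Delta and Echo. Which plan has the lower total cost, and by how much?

Plan B is cheaper by 182.

Plan A: {Bravo}: R1→Bravo 14·5=70, R2→Bravo 7·5=35, R3→Bravo 6·5=30, R4→Bravo 13·11=143, R5→Bravo 11·8=88. Service 366; fixed 18; total 384.
Plan B: {Alpha, Bravo, Charlie, Delta, Echo}: R1→Alpha 2·5=10, R2→Charlie 3·5=15, R3→Bravo 6·5=30, R4→Alpha 2·11=22, R5→Delta 3·8=24. Service 101; fixed 101; total 202.
Difference: |384 − 202| = 182.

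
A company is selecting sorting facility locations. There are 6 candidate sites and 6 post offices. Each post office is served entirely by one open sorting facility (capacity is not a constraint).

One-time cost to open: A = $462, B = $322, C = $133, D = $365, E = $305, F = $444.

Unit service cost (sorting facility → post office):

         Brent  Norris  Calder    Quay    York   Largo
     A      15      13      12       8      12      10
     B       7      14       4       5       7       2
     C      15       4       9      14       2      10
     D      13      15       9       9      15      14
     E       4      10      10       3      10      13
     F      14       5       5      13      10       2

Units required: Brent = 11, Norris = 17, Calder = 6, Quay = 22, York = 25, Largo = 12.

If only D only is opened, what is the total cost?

Total cost: 1558

Each post office is assigned to its cheapest site among the open ones.
{D}: Brent→D 13·11=143, Norris→D 15·17=255, Calder→D 9·6=54, Quay→D 9·22=198, York→D 15·25=375, Largo→D 14·12=168. Service 1193; fixed 365; total 1558.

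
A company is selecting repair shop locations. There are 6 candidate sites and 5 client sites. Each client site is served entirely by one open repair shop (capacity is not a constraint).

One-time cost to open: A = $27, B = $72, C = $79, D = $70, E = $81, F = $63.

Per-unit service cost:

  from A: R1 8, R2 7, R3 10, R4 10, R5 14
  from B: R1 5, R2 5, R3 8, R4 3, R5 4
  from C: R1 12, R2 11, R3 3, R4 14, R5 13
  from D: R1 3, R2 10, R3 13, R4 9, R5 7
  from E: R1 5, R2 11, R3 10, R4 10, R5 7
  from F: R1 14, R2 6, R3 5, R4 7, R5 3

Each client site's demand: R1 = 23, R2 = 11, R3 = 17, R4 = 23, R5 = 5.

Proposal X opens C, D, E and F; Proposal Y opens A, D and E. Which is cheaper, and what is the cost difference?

Proposal X is cheaper by 81.

Proposal X: {C, D, E, F}: R1→D 3·23=69, R2→F 6·11=66, R3→C 3·17=51, R4→F 7·23=161, R5→F 3·5=15. Service 362; fixed 293; total 655.
Proposal Y: {A, D, E}: R1→D 3·23=69, R2→A 7·11=77, R3→A 10·17=170, R4→D 9·23=207, R5→D 7·5=35. Service 558; fixed 178; total 736.
Difference: |655 − 736| = 81.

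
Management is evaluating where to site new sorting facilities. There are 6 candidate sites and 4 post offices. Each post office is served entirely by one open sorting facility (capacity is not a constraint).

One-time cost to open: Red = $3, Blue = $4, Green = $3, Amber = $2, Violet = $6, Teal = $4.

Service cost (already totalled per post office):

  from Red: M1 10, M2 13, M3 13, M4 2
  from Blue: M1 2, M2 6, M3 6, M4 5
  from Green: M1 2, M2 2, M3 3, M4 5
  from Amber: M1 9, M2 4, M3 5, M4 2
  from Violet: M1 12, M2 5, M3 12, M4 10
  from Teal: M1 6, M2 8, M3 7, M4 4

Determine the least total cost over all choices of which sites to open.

For any fixed open set, each post office goes to its cheapest open site; total = fixed + service.
{Green, Amber}: M1→Green 2, M2→Green 2, M3→Green 3, M4→Amber 2. Service 9; fixed 5; total 14.
{Red, Green}: M1→Green 2, M2→Green 2, M3→Green 3, M4→Red 2. Service 9; fixed 6; total 15.
{Green}: M1→Green 2, M2→Green 2, M3→Green 3, M4→Green 5. Service 12; fixed 3; total 15.
{Red, Blue, Green, Amber, Violet, Teal}: service 9 + fixed 22 = 31
No other subset beats 14.

Minimum total cost: 14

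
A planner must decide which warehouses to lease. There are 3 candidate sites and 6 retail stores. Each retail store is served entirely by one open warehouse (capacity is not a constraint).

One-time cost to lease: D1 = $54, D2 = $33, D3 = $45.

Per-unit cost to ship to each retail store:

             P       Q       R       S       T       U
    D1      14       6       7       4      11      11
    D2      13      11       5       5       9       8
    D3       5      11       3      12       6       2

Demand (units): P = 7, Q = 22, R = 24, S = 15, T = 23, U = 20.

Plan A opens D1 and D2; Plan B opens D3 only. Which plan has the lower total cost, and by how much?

Plan B is cheaper by 105.

Plan A: {D1, D2}: P→D2 13·7=91, Q→D1 6·22=132, R→D2 5·24=120, S→D1 4·15=60, T→D2 9·23=207, U→D2 8·20=160. Service 770; fixed 87; total 857.
Plan B: {D3}: P→D3 5·7=35, Q→D3 11·22=242, R→D3 3·24=72, S→D3 12·15=180, T→D3 6·23=138, U→D3 2·20=40. Service 707; fixed 45; total 752.
Difference: |857 − 752| = 105.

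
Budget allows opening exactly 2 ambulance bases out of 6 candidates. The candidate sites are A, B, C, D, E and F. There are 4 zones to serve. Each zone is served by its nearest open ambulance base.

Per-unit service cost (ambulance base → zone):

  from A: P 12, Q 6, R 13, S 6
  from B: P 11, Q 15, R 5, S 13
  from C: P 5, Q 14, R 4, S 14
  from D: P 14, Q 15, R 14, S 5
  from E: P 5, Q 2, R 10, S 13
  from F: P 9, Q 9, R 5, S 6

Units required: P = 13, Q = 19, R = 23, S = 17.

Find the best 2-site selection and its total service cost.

With exactly 2 open, each zone uses its cheapest among the chosen.
{E, F}: P→E 5·13=65, Q→E 2·19=38, R→F 5·23=115, S→F 6·17=102. Service cost 320.
{A, C}: service cost 373
{C, E}: service cost 416
Among all 15 size-2 choices, {E, F} is lowest.

Choose E and F; total service cost 320.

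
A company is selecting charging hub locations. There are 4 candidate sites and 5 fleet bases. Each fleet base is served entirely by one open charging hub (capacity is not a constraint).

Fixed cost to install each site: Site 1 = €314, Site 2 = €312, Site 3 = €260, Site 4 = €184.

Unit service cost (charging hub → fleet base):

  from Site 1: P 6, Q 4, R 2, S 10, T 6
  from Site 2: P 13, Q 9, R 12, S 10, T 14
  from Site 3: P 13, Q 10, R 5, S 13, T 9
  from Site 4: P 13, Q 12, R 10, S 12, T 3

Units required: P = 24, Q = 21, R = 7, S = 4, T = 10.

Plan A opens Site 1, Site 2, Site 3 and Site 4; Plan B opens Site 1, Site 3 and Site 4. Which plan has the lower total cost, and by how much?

Plan A: {Site 1, Site 2, Site 3, Site 4}: P→Site 1 6·24=144, Q→Site 1 4·21=84, R→Site 1 2·7=14, S→Site 1 10·4=40, T→Site 4 3·10=30. Service 312; fixed 1070; total 1382.
Plan B: {Site 1, Site 3, Site 4}: P→Site 1 6·24=144, Q→Site 1 4·21=84, R→Site 1 2·7=14, S→Site 1 10·4=40, T→Site 4 3·10=30. Service 312; fixed 758; total 1070.
Difference: |1382 − 1070| = 312.

Plan B is cheaper by 312.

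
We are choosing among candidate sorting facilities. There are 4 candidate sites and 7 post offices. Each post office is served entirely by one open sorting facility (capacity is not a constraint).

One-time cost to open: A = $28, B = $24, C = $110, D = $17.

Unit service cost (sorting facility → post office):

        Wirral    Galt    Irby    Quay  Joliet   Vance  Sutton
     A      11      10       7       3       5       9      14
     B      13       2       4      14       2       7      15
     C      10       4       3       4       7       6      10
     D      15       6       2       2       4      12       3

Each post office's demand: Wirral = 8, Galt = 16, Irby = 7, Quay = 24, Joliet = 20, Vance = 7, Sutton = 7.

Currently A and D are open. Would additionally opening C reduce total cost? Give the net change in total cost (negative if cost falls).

Current service cost with {A, D}: 410.
Adding C: each post office re-picks its cheapest; new service cost 349, saving 61.
Extra fixed cost: 110. Net change = 110 − 61 = 49.
(Totals: 455 → 504.)

No — net change +49 (cost rises by 49).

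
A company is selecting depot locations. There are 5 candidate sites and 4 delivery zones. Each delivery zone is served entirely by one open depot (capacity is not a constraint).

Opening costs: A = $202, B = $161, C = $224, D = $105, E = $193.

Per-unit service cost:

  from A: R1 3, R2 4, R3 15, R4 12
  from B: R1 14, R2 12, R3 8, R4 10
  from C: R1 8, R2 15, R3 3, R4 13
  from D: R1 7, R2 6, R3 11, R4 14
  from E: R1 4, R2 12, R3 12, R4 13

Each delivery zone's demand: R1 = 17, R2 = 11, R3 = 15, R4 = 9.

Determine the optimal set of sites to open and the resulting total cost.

For any fixed open set, each delivery zone goes to its cheapest open site; total = fixed + service.
{D}: R1→D 7·17=119, R2→D 6·11=66, R3→D 11·15=165, R4→D 14·9=126. Service 476; fixed 105; total 581.
{A}: service 428 + fixed 202 = 630
{B, D}: service 395 + fixed 266 = 661
{A, B, C, D, E}: R1→A 3·17=51, R2→A 4·11=44, R3→C 3·15=45, R4→B 10·9=90. Service 230; fixed 885; total 1115.
No other subset beats 581.

Open D only; minimum total cost 581.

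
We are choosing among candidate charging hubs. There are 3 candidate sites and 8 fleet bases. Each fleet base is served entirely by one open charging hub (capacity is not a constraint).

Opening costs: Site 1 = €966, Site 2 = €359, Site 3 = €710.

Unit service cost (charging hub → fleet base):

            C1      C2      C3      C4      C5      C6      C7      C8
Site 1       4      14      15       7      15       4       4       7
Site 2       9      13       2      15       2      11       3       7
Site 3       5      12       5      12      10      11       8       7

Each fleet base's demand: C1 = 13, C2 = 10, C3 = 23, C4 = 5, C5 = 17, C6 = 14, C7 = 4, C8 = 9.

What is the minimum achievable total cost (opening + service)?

For any fixed open set, each fleet base goes to its cheapest open site; total = fixed + service.
{Site 2}: C1→Site 2 9·13=117, C2→Site 2 13·10=130, C3→Site 2 2·23=46, C4→Site 2 15·5=75, C5→Site 2 2·17=34, C6→Site 2 11·14=154, C7→Site 2 3·4=12, C8→Site 2 7·9=63. Service 631; fixed 359; total 990.
{Site 3}: C1→Site 3 5·13=65, C2→Site 3 12·10=120, C3→Site 3 5·23=115, C4→Site 3 12·5=60, C5→Site 3 10·17=170, C6→Site 3 11·14=154, C7→Site 3 8·4=32, C8→Site 3 7·9=63. Service 779; fixed 710; total 1489.
{Site 2, Site 3}: service 554 + fixed 1069 = 1623
{Site 1, Site 2, Site 3}: service 418 + fixed 2035 = 2453
No other subset beats 990.

Minimum total cost: 990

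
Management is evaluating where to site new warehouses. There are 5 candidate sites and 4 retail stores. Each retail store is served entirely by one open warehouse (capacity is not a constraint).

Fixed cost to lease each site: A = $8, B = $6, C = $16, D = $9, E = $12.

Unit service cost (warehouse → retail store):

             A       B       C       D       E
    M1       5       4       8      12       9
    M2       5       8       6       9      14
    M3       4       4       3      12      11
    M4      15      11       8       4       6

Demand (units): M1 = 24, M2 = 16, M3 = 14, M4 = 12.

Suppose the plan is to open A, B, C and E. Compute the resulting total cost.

Total cost: 332

Each retail store is assigned to its cheapest site among the open ones.
{A, B, C, E}: M1→B 4·24=96, M2→A 5·16=80, M3→C 3·14=42, M4→E 6·12=72. Service 290; fixed 42; total 332.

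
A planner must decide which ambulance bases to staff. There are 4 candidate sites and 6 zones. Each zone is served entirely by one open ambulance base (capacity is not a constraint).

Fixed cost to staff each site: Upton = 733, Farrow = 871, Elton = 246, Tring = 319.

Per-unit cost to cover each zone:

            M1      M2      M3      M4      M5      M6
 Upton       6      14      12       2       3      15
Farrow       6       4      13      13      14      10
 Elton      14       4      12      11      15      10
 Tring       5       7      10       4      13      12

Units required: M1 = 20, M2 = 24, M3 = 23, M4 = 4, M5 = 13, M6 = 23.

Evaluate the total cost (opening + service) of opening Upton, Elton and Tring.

Total cost: 2001

Each zone is assigned to its cheapest site among the open ones.
{Upton, Elton, Tring}: M1→Tring 5·20=100, M2→Elton 4·24=96, M3→Tring 10·23=230, M4→Upton 2·4=8, M5→Upton 3·13=39, M6→Elton 10·23=230. Service 703; fixed 1298; total 2001.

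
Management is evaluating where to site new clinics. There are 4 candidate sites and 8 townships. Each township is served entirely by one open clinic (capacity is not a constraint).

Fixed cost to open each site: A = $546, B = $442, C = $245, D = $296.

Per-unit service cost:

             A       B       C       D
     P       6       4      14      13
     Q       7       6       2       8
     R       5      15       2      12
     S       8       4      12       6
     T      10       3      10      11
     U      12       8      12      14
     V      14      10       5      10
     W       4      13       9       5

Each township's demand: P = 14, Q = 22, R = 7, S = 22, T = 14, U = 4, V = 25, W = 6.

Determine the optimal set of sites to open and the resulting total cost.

For any fixed open set, each township goes to its cheapest open site; total = fixed + service.
{C}: P→C 14·14=196, Q→C 2·22=44, R→C 2·7=14, S→C 12·22=264, T→C 10·14=140, U→C 12·4=48, V→C 5·25=125, W→C 9·6=54. Service 885; fixed 245; total 1130.
{B, C}: P→B 4·14=56, Q→C 2·22=44, R→C 2·7=14, S→B 4·22=88, T→B 3·14=42, U→B 8·4=32, V→C 5·25=125, W→C 9·6=54. Service 455; fixed 687; total 1142.
{B}: P→B 4·14=56, Q→B 6·22=132, R→B 15·7=105, S→B 4·22=88, T→B 3·14=42, U→B 8·4=32, V→B 10·25=250, W→B 13·6=78. Service 783; fixed 442; total 1225.
{A, B, C, D}: service 425 + fixed 1529 = 1954
No other subset beats 1130.

Open C only; minimum total cost 1130.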